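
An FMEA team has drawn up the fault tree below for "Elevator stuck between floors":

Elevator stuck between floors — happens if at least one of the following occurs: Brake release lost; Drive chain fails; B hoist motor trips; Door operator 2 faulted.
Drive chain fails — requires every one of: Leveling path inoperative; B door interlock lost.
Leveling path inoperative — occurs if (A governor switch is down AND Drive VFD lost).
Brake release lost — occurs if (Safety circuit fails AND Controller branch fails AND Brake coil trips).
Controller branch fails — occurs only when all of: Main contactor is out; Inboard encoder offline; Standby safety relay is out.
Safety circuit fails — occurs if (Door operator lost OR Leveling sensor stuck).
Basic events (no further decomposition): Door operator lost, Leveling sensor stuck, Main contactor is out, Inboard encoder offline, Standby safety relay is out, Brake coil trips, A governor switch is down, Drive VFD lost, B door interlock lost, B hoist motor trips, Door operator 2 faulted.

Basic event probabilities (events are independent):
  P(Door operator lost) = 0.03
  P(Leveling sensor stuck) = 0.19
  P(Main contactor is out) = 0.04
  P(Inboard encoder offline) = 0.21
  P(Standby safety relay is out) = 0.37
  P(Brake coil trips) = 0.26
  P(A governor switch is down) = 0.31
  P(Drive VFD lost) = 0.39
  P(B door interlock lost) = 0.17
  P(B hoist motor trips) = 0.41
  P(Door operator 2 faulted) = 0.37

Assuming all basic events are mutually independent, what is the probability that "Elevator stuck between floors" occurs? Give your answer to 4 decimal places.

P(Safety circuit fails) [OR] = 1 − (1−0.03) × (1−0.19) = 0.214300
P(Controller branch fails) [AND] = 0.04 × 0.21 × 0.37 = 0.003108
P(Brake release lost) [AND] = 0.214300 × 0.003108 × 0.26 = 0.000173
P(Leveling path inoperative) [AND] = 0.31 × 0.39 = 0.120900
P(Drive chain fails) [AND] = 0.120900 × 0.17 = 0.020553
P(Elevator stuck between floors) [OR] = 1 − (1−0.000173) × (1−0.020553) × (1−0.41) × (1−0.37) = 0.636003
Rounded to 4 decimal places: P(Elevator stuck between floors) ≈ 0.6360.

0.6360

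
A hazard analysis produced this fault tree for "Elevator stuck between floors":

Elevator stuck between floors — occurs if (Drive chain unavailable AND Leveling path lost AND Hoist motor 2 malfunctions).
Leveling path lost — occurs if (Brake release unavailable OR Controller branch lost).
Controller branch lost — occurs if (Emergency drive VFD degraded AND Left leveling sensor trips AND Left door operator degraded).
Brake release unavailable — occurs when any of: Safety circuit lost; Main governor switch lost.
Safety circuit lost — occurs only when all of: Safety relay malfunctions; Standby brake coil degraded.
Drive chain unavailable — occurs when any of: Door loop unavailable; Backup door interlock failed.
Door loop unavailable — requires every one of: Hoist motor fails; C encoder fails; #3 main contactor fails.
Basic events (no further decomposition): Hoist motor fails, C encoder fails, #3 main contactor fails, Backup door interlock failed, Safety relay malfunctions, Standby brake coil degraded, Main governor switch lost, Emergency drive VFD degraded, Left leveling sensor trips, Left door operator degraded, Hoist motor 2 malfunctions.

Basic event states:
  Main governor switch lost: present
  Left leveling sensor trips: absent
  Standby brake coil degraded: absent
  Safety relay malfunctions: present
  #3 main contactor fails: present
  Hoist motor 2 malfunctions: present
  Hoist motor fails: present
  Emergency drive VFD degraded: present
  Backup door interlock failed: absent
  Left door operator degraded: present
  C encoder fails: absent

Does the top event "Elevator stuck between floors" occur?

No

Door loop unavailable [AND]: Hoist motor fails=occurs, C encoder fails=not, #3 main contactor fails=occurs → not all inputs occur → does not occur.
Drive chain unavailable [OR]: Door loop unavailable=not, Backup door interlock failed=not → no input occurs → does not occur.
Safety circuit lost [AND]: Safety relay malfunctions=occurs, Standby brake coil degraded=not → not all inputs occur → does not occur.
Brake release unavailable [OR]: Safety circuit lost=not, Main governor switch lost=occurs → at least one input occurs → occurs.
Controller branch lost [AND]: Emergency drive VFD degraded=occurs, Left leveling sensor trips=not, Left door operator degraded=occurs → not all inputs occur → does not occur.
Leveling path lost [OR]: Brake release unavailable=occurs, Controller branch lost=not → at least one input occurs → occurs.
Elevator stuck between floors [AND]: Drive chain unavailable=not, Leveling path lost=occurs, Hoist motor 2 malfunctions=occurs → not all inputs occur → does not occur.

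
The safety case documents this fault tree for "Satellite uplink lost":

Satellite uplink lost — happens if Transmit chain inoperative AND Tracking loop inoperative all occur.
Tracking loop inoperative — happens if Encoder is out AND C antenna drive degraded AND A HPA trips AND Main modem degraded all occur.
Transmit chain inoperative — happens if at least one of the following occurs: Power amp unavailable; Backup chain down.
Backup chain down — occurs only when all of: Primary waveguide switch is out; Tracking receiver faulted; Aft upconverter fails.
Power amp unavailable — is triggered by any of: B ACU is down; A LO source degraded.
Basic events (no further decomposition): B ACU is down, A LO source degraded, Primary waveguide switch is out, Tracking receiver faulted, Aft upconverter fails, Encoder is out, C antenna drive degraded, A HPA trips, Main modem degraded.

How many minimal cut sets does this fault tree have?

Power amp unavailable [OR]: union of children's cut sets → 2 cut set(s).
Backup chain down [AND]: one cut set from each child combined → 1 × 1 × 1 = 1 cut set(s).
Transmit chain inoperative [OR]: union of children's cut sets → 3 cut set(s).
Tracking loop inoperative [AND]: one cut set from each child combined → 1 × 1 × 1 × 1 = 1 cut set(s).
Satellite uplink lost [AND]: one cut set from each child combined → 3 × 1 = 3 cut set(s).
Minimal cut sets: {A HPA trips, B ACU is down, C antenna drive degraded, Encoder is out, Main modem degraded}; {A HPA trips, A LO source degraded, C antenna drive degraded, Encoder is out, Main modem degraded}; {A HPA trips, Aft upconverter fails, C antenna drive degraded, Encoder is out, Main modem degraded, Primary waveguide switch is out, Tracking receiver faulted}.

3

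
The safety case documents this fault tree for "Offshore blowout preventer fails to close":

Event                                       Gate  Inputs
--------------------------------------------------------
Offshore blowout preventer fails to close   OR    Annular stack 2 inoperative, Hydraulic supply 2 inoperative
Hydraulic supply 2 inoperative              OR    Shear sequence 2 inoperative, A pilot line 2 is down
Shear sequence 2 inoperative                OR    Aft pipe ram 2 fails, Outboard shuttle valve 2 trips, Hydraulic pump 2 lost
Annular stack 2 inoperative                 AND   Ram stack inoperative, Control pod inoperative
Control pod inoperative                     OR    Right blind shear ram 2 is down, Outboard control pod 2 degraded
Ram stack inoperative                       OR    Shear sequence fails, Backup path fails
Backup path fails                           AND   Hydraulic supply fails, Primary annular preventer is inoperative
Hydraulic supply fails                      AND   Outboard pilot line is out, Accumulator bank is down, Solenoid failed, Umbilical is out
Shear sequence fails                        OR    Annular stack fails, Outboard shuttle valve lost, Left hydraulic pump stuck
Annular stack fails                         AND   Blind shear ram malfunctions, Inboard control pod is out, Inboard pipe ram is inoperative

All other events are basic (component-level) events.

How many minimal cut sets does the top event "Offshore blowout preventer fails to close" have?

12

Annular stack fails [AND]: one cut set from each child combined → 1 × 1 × 1 = 1 cut set(s).
Shear sequence fails [OR]: union of children's cut sets → 3 cut set(s).
Hydraulic supply fails [AND]: one cut set from each child combined → 1 × 1 × 1 × 1 = 1 cut set(s).
Backup path fails [AND]: one cut set from each child combined → 1 × 1 = 1 cut set(s).
Ram stack inoperative [OR]: union of children's cut sets → 4 cut set(s).
Control pod inoperative [OR]: union of children's cut sets → 2 cut set(s).
Annular stack 2 inoperative [AND]: one cut set from each child combined → 4 × 2 = 8 cut set(s).
Shear sequence 2 inoperative [OR]: union of children's cut sets → 3 cut set(s).
Hydraulic supply 2 inoperative [OR]: union of children's cut sets → 4 cut set(s).
Offshore blowout preventer fails to close [OR]: union of children's cut sets → 12 cut set(s).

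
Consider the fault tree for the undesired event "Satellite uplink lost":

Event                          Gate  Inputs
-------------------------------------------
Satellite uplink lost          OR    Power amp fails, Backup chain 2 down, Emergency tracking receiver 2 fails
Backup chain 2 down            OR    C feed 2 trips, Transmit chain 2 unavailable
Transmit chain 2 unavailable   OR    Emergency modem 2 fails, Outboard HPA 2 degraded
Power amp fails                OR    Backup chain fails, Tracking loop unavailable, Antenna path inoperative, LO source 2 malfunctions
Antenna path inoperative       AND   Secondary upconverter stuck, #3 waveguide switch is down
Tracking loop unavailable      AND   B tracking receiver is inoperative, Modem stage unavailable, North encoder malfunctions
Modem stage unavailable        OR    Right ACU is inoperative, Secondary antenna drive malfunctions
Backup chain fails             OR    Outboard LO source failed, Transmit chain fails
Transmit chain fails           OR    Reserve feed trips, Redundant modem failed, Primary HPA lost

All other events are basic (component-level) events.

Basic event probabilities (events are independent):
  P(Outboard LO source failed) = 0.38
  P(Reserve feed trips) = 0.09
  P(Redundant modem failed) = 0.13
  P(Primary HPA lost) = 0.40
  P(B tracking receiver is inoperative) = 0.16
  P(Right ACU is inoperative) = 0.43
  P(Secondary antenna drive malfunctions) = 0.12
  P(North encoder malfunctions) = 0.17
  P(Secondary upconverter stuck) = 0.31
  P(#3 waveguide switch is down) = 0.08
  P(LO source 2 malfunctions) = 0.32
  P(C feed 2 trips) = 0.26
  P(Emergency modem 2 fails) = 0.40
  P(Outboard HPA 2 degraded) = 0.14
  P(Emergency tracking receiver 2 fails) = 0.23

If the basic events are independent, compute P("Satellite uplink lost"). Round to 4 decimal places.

0.9434

P(Transmit chain fails) [OR] = 1 − (1−0.09) × (1−0.13) × (1−0.40) = 0.524980
P(Backup chain fails) [OR] = 1 − (1−0.38) × (1−0.524980) = 0.705488
P(Modem stage unavailable) [OR] = 1 − (1−0.43) × (1−0.12) = 0.498400
P(Tracking loop unavailable) [AND] = 0.16 × 0.498400 × 0.17 = 0.013556
P(Antenna path inoperative) [AND] = 0.31 × 0.08 = 0.024800
P(Power amp fails) [OR] = 1 − (1−0.705488) × (1−0.013556) × (1−0.024800) × (1−0.32) = 0.807346
P(Transmit chain 2 unavailable) [OR] = 1 − (1−0.40) × (1−0.14) = 0.484000
P(Backup chain 2 down) [OR] = 1 − (1−0.26) × (1−0.484000) = 0.618160
P(Satellite uplink lost) [OR] = 1 − (1−0.807346) × (1−0.618160) × (1−0.23) = 0.943356
Rounded to 4 decimal places: P(Satellite uplink lost) ≈ 0.9434.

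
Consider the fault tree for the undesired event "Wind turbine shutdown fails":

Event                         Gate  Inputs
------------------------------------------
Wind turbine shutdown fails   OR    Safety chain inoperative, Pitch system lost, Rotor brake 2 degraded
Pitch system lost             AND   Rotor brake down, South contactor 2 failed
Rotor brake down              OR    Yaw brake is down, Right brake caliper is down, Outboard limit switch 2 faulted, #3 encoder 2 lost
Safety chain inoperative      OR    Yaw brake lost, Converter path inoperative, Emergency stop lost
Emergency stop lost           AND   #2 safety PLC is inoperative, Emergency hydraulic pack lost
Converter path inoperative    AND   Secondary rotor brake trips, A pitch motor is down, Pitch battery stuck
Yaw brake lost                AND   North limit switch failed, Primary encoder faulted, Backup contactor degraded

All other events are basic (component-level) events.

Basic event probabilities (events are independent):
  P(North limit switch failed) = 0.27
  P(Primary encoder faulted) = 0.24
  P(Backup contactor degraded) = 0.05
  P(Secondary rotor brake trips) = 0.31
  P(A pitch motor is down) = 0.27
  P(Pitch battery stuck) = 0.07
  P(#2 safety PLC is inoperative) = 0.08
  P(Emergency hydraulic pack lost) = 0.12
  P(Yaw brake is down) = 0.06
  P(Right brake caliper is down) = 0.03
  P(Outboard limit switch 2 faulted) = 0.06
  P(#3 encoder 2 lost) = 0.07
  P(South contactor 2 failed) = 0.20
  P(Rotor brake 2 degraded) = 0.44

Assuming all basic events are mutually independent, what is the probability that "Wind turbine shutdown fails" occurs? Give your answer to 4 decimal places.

0.4727

P(Yaw brake lost) [AND] = 0.27 × 0.24 × 0.05 = 0.003240
P(Converter path inoperative) [AND] = 0.31 × 0.27 × 0.07 = 0.005859
P(Emergency stop lost) [AND] = 0.08 × 0.12 = 0.009600
P(Safety chain inoperative) [OR] = 1 − (1−0.003240) × (1−0.005859) × (1−0.009600) = 0.018593
P(Rotor brake down) [OR] = 1 − (1−0.06) × (1−0.03) × (1−0.06) × (1−0.07) = 0.202904
P(Pitch system lost) [AND] = 0.202904 × 0.20 = 0.040581
P(Wind turbine shutdown fails) [OR] = 1 − (1−0.018593) × (1−0.040581) × (1−0.44) = 0.472715
Rounded to 4 decimal places: P(Wind turbine shutdown fails) ≈ 0.4727.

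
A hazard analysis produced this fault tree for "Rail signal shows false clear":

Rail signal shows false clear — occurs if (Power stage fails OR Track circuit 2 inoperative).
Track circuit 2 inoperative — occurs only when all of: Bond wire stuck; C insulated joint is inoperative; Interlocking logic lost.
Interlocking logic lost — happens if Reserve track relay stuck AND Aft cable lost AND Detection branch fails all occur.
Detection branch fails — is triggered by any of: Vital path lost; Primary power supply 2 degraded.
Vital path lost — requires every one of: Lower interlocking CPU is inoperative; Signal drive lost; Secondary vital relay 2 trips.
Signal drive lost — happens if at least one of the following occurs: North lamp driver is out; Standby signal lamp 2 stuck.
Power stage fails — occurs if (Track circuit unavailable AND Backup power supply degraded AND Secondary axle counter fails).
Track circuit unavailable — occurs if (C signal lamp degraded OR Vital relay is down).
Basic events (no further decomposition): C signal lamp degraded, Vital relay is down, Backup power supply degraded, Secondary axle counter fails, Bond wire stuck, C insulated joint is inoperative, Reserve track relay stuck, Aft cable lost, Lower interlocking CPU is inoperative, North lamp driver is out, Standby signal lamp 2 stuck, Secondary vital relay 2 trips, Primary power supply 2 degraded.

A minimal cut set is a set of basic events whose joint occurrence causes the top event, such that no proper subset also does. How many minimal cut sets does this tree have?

5

Track circuit unavailable [OR]: union of children's cut sets → 2 cut set(s).
Power stage fails [AND]: one cut set from each child combined → 2 × 1 × 1 = 2 cut set(s).
Signal drive lost [OR]: union of children's cut sets → 2 cut set(s).
Vital path lost [AND]: one cut set from each child combined → 1 × 2 × 1 = 2 cut set(s).
Detection branch fails [OR]: union of children's cut sets → 3 cut set(s).
Interlocking logic lost [AND]: one cut set from each child combined → 1 × 1 × 3 = 3 cut set(s).
Track circuit 2 inoperative [AND]: one cut set from each child combined → 1 × 1 × 3 = 3 cut set(s).
Rail signal shows false clear [OR]: union of children's cut sets → 5 cut set(s).
Minimal cut sets: {Backup power supply degraded, C signal lamp degraded, Secondary axle counter fails}; {Backup power supply degraded, Secondary axle counter fails, Vital relay is down}; {Aft cable lost, Bond wire stuck, C insulated joint is inoperative, Lower interlocking CPU is inoperative, North lamp driver is out, Reserve track relay stuck, Secondary vital relay 2 trips}; {Aft cable lost, Bond wire stuck, C insulated joint is inoperative, Lower interlocking CPU is inoperative, Reserve track relay stuck, Secondary vital relay 2 trips, Standby signal lamp 2 stuck}; {Aft cable lost, Bond wire stuck, C insulated joint is inoperative, Primary power supply 2 degraded, Reserve track relay stuck}.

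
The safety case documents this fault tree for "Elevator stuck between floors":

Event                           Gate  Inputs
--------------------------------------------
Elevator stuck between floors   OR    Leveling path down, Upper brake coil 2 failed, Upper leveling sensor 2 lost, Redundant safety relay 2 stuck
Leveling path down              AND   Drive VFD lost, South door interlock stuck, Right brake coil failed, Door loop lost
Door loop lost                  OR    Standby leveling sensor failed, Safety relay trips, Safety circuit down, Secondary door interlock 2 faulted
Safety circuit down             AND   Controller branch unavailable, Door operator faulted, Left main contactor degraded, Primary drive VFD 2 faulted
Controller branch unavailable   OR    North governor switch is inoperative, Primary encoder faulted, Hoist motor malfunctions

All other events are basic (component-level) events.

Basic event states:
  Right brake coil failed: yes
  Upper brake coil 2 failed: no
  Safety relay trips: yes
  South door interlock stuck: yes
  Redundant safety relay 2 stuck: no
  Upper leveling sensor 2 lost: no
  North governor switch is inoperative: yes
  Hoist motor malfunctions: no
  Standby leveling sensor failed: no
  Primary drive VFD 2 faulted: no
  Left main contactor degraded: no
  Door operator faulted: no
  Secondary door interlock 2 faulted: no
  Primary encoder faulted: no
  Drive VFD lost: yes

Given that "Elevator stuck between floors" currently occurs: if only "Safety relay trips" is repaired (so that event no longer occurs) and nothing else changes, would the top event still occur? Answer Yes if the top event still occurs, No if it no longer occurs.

Counterfactual: set "Safety relay trips" to not occurred.
Controller branch unavailable [OR]: North governor switch is inoperative=occurs, Primary encoder faulted=not, Hoist motor malfunctions=not → at least one input occurs → occurs.
Safety circuit down [AND]: Controller branch unavailable=occurs, Door operator faulted=not, Left main contactor degraded=not, Primary drive VFD 2 faulted=not → not all inputs occur → does not occur.
Door loop lost [OR]: Standby leveling sensor failed=not, Safety relay trips=not, Safety circuit down=not, Secondary door interlock 2 faulted=not → no input occurs → does not occur.
Leveling path down [AND]: Drive VFD lost=occurs, South door interlock stuck=occurs, Right brake coil failed=occurs, Door loop lost=not → not all inputs occur → does not occur.
Elevator stuck between floors [OR]: Leveling path down=not, Upper brake coil 2 failed=not, Upper leveling sensor 2 lost=not, Redundant safety relay 2 stuck=not → no input occurs → does not occur.

No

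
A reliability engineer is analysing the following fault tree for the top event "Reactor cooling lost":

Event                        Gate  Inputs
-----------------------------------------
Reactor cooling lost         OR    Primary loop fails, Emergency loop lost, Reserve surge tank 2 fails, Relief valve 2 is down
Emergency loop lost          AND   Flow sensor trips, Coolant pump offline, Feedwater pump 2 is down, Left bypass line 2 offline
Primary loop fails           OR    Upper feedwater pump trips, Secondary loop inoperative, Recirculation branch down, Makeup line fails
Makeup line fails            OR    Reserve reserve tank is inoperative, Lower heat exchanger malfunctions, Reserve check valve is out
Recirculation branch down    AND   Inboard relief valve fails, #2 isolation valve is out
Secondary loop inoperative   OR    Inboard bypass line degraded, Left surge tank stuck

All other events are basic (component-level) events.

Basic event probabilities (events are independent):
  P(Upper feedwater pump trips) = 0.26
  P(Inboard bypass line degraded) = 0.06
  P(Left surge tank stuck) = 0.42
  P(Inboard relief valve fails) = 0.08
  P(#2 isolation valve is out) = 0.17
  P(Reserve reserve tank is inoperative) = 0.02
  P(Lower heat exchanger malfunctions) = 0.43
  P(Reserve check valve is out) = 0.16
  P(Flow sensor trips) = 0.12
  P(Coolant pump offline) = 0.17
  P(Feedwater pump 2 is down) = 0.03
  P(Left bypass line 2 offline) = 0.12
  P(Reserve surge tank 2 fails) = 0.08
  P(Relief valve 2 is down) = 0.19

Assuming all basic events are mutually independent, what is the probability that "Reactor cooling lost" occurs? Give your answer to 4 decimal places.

0.8609

P(Secondary loop inoperative) [OR] = 1 − (1−0.06) × (1−0.42) = 0.454800
P(Recirculation branch down) [AND] = 0.08 × 0.17 = 0.013600
P(Makeup line fails) [OR] = 1 − (1−0.02) × (1−0.43) × (1−0.16) = 0.530776
P(Primary loop fails) [OR] = 1 − (1−0.26) × (1−0.454800) × (1−0.013600) × (1−0.530776) = 0.813267
P(Emergency loop lost) [AND] = 0.12 × 0.17 × 0.03 × 0.12 = 0.000073
P(Reactor cooling lost) [OR] = 1 − (1−0.813267) × (1−0.000073) × (1−0.08) × (1−0.19) = 0.860857
Rounded to 4 decimal places: P(Reactor cooling lost) ≈ 0.8609.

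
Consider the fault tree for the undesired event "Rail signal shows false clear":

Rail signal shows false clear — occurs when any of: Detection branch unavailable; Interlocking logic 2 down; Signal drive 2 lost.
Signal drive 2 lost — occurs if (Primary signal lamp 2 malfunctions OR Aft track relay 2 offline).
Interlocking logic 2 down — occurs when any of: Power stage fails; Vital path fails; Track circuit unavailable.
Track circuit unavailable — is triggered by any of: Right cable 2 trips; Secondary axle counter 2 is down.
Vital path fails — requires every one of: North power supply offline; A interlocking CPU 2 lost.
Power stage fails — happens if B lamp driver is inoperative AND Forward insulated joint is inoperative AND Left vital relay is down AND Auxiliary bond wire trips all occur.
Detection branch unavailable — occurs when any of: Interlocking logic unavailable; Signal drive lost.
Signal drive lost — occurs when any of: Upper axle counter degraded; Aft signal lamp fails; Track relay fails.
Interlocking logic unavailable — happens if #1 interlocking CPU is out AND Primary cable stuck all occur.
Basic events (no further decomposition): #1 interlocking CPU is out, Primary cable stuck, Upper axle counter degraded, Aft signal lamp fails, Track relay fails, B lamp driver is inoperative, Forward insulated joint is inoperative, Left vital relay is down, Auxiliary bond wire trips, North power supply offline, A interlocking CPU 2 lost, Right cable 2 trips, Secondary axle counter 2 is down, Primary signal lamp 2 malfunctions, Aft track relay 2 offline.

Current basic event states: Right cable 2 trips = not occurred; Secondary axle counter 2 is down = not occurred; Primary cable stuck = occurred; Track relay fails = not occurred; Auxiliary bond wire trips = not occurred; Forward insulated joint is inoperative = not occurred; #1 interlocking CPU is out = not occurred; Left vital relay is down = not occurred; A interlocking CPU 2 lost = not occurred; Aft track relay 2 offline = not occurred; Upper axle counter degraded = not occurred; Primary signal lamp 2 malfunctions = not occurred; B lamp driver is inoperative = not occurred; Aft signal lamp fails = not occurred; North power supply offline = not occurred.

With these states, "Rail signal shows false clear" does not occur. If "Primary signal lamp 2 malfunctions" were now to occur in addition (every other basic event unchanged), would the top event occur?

Yes

Counterfactual: set "Primary signal lamp 2 malfunctions" to occurred.
Interlocking logic unavailable [AND]: #1 interlocking CPU is out=not, Primary cable stuck=occurs → not all inputs occur → does not occur.
Signal drive lost [OR]: Upper axle counter degraded=not, Aft signal lamp fails=not, Track relay fails=not → no input occurs → does not occur.
Detection branch unavailable [OR]: Interlocking logic unavailable=not, Signal drive lost=not → no input occurs → does not occur.
Power stage fails [AND]: B lamp driver is inoperative=not, Forward insulated joint is inoperative=not, Left vital relay is down=not, Auxiliary bond wire trips=not → not all inputs occur → does not occur.
Vital path fails [AND]: North power supply offline=not, A interlocking CPU 2 lost=not → not all inputs occur → does not occur.
Track circuit unavailable [OR]: Right cable 2 trips=not, Secondary axle counter 2 is down=not → no input occurs → does not occur.
Interlocking logic 2 down [OR]: Power stage fails=not, Vital path fails=not, Track circuit unavailable=not → no input occurs → does not occur.
Signal drive 2 lost [OR]: Primary signal lamp 2 malfunctions=occurs, Aft track relay 2 offline=not → at least one input occurs → occurs.
Rail signal shows false clear [OR]: Detection branch unavailable=not, Interlocking logic 2 down=not, Signal drive 2 lost=occurs → at least one input occurs → occurs.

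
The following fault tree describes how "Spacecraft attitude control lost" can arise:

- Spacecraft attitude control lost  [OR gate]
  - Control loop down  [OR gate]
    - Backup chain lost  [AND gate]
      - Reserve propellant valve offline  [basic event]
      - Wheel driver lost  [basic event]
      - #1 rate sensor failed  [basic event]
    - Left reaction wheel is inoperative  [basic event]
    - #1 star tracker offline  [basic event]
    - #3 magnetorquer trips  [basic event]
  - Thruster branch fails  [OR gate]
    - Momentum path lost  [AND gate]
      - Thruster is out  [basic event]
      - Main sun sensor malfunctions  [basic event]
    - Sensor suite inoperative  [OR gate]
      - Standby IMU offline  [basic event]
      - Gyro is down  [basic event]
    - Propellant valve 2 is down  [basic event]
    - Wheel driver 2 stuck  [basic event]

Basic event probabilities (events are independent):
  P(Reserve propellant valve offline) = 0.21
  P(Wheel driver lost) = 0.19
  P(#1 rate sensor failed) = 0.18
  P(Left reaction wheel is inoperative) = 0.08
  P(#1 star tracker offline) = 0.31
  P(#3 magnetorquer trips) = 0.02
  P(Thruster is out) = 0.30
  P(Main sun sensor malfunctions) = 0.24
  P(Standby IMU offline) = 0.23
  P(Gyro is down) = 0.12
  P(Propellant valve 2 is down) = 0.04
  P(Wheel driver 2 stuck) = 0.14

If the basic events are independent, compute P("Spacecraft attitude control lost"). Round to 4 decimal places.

0.6794

P(Backup chain lost) [AND] = 0.21 × 0.19 × 0.18 = 0.007182
P(Control loop down) [OR] = 1 − (1−0.007182) × (1−0.08) × (1−0.31) × (1−0.02) = 0.382364
P(Momentum path lost) [AND] = 0.30 × 0.24 = 0.072000
P(Sensor suite inoperative) [OR] = 1 − (1−0.23) × (1−0.12) = 0.322400
P(Thruster branch fails) [OR] = 1 − (1−0.072000) × (1−0.322400) × (1−0.04) × (1−0.14) = 0.480852
P(Spacecraft attitude control lost) [OR] = 1 − (1−0.382364) × (1−0.480852) = 0.679356
Rounded to 4 decimal places: P(Spacecraft attitude control lost) ≈ 0.6794.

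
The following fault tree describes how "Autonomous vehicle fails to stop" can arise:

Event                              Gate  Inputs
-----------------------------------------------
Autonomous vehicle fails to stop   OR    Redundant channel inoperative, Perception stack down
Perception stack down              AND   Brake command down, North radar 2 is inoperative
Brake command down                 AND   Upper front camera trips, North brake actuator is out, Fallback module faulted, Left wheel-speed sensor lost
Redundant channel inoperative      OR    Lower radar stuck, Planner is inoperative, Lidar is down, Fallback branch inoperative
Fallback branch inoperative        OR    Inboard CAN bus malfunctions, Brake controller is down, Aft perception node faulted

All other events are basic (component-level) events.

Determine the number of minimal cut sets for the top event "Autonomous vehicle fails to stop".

Fallback branch inoperative [OR]: union of children's cut sets → 3 cut set(s).
Redundant channel inoperative [OR]: union of children's cut sets → 6 cut set(s).
Brake command down [AND]: one cut set from each child combined → 1 × 1 × 1 × 1 = 1 cut set(s).
Perception stack down [AND]: one cut set from each child combined → 1 × 1 = 1 cut set(s).
Autonomous vehicle fails to stop [OR]: union of children's cut sets → 7 cut set(s).
Minimal cut sets: {Lower radar stuck}; {Planner is inoperative}; {Lidar is down}; {Inboard CAN bus malfunctions}; {Brake controller is down}; {Aft perception node faulted}; {Fallback module faulted, Left wheel-speed sensor lost, North brake actuator is out, North radar 2 is inoperative, Upper front camera trips}.

7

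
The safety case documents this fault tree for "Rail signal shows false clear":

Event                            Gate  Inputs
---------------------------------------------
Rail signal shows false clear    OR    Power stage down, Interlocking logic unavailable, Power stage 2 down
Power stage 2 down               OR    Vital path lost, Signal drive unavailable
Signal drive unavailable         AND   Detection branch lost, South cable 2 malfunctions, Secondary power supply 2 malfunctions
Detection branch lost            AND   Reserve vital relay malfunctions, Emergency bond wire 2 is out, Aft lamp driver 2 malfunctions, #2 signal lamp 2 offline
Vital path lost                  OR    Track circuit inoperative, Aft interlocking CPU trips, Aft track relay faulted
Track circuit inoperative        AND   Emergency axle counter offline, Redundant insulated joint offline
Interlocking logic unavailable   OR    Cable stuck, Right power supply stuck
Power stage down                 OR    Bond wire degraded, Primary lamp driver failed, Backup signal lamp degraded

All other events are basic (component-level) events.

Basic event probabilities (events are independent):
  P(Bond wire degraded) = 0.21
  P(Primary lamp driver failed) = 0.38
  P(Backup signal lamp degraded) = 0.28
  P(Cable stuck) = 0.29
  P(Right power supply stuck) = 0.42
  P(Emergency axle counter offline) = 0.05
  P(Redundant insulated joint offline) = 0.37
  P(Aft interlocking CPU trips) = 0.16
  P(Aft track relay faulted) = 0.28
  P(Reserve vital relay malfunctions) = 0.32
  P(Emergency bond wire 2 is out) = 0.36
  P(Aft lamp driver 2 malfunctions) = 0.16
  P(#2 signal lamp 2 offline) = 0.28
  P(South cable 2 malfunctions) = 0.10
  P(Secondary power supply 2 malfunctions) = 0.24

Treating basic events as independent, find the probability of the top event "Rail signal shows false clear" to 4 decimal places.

P(Power stage down) [OR] = 1 − (1−0.21) × (1−0.38) × (1−0.28) = 0.647344
P(Interlocking logic unavailable) [OR] = 1 − (1−0.29) × (1−0.42) = 0.588200
P(Track circuit inoperative) [AND] = 0.05 × 0.37 = 0.018500
P(Vital path lost) [OR] = 1 − (1−0.018500) × (1−0.16) × (1−0.28) = 0.406389
P(Detection branch lost) [AND] = 0.32 × 0.36 × 0.16 × 0.28 = 0.005161
P(Signal drive unavailable) [AND] = 0.005161 × 0.10 × 0.24 = 0.000124
P(Power stage 2 down) [OR] = 1 − (1−0.406389) × (1−0.000124) = 0.406463
P(Rail signal shows false clear) [OR] = 1 − (1−0.647344) × (1−0.588200) × (1−0.406463) = 0.913804
Rounded to 4 decimal places: P(Rail signal shows false clear) ≈ 0.9138.

0.9138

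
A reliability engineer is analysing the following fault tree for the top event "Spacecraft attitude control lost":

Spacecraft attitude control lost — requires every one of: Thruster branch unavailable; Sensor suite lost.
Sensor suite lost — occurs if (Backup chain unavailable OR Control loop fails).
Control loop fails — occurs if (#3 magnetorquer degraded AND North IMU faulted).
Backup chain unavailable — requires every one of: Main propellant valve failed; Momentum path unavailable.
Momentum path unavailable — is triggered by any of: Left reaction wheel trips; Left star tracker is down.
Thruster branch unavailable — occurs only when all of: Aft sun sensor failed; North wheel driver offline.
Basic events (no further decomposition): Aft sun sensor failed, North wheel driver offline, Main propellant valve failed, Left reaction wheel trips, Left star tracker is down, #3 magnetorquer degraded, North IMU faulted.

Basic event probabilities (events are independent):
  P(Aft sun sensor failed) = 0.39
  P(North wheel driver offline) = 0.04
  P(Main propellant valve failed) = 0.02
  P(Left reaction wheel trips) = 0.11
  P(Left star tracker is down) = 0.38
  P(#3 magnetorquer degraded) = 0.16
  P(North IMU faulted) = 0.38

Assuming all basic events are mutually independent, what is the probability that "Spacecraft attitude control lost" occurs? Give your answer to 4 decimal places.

0.0011

P(Thruster branch unavailable) [AND] = 0.39 × 0.04 = 0.015600
P(Momentum path unavailable) [OR] = 1 − (1−0.11) × (1−0.38) = 0.448200
P(Backup chain unavailable) [AND] = 0.02 × 0.448200 = 0.008964
P(Control loop fails) [AND] = 0.16 × 0.38 = 0.060800
P(Sensor suite lost) [OR] = 1 − (1−0.008964) × (1−0.060800) = 0.069219
P(Spacecraft attitude control lost) [AND] = 0.015600 × 0.069219 = 0.001080
Rounded to 4 decimal places: P(Spacecraft attitude control lost) ≈ 0.0011.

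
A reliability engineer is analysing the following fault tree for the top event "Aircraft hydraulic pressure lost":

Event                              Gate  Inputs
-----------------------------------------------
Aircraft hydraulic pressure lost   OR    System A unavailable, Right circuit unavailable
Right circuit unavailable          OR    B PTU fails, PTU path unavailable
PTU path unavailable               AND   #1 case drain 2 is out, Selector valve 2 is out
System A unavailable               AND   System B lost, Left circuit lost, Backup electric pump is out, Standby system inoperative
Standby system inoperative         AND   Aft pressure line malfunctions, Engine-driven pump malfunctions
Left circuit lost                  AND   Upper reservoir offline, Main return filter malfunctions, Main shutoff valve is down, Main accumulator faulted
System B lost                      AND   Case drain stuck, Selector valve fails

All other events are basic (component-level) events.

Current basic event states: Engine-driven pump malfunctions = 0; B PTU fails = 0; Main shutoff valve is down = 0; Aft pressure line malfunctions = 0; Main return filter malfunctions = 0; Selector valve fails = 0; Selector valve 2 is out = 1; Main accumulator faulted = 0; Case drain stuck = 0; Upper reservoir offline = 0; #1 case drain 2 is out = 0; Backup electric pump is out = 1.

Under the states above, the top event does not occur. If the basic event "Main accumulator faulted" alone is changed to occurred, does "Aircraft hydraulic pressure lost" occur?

No

Counterfactual: set "Main accumulator faulted" to occurred.
System B lost [AND]: Case drain stuck=not, Selector valve fails=not → not all inputs occur → does not occur.
Left circuit lost [AND]: Upper reservoir offline=not, Main return filter malfunctions=not, Main shutoff valve is down=not, Main accumulator faulted=occurs → not all inputs occur → does not occur.
Standby system inoperative [AND]: Aft pressure line malfunctions=not, Engine-driven pump malfunctions=not → not all inputs occur → does not occur.
System A unavailable [AND]: System B lost=not, Left circuit lost=not, Backup electric pump is out=occurs, Standby system inoperative=not → not all inputs occur → does not occur.
PTU path unavailable [AND]: #1 case drain 2 is out=not, Selector valve 2 is out=occurs → not all inputs occur → does not occur.
Right circuit unavailable [OR]: B PTU fails=not, PTU path unavailable=not → no input occurs → does not occur.
Aircraft hydraulic pressure lost [OR]: System A unavailable=not, Right circuit unavailable=not → no input occurs → does not occur.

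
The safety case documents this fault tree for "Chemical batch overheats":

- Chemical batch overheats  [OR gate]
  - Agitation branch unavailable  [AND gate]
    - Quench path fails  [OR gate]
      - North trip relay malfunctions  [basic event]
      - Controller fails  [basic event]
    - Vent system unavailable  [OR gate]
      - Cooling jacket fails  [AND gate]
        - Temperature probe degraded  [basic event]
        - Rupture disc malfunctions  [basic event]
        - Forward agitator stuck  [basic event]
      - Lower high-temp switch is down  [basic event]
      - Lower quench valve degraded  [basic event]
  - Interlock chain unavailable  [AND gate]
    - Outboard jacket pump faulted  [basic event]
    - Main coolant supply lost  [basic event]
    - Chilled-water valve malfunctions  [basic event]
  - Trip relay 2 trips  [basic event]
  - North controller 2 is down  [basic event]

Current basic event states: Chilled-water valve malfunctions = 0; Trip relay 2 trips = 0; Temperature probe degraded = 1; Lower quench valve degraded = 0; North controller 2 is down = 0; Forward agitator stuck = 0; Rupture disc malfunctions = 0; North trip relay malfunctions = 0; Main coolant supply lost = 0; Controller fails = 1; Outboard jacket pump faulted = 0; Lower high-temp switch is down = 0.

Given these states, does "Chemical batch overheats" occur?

Quench path fails [OR]: North trip relay malfunctions=not, Controller fails=occurs → at least one input occurs → occurs.
Cooling jacket fails [AND]: Temperature probe degraded=occurs, Rupture disc malfunctions=not, Forward agitator stuck=not → not all inputs occur → does not occur.
Vent system unavailable [OR]: Cooling jacket fails=not, Lower high-temp switch is down=not, Lower quench valve degraded=not → no input occurs → does not occur.
Agitation branch unavailable [AND]: Quench path fails=occurs, Vent system unavailable=not → not all inputs occur → does not occur.
Interlock chain unavailable [AND]: Outboard jacket pump faulted=not, Main coolant supply lost=not, Chilled-water valve malfunctions=not → not all inputs occur → does not occur.
Chemical batch overheats [OR]: Agitation branch unavailable=not, Interlock chain unavailable=not, Trip relay 2 trips=not, North controller 2 is down=not → no input occurs → does not occur.

No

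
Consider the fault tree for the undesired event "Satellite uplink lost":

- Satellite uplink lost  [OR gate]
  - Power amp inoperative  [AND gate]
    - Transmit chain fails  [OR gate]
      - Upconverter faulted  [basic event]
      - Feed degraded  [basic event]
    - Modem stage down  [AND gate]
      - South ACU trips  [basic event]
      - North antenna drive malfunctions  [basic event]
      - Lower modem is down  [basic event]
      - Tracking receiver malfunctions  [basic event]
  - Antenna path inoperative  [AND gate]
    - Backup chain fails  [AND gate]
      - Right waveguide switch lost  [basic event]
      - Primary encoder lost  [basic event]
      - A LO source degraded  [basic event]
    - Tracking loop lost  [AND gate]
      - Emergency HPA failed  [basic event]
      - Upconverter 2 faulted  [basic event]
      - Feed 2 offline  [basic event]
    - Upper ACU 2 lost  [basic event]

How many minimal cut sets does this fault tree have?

Transmit chain fails [OR]: union of children's cut sets → 2 cut set(s).
Modem stage down [AND]: one cut set from each child combined → 1 × 1 × 1 × 1 = 1 cut set(s).
Power amp inoperative [AND]: one cut set from each child combined → 2 × 1 = 2 cut set(s).
Backup chain fails [AND]: one cut set from each child combined → 1 × 1 × 1 = 1 cut set(s).
Tracking loop lost [AND]: one cut set from each child combined → 1 × 1 × 1 = 1 cut set(s).
Antenna path inoperative [AND]: one cut set from each child combined → 1 × 1 × 1 = 1 cut set(s).
Satellite uplink lost [OR]: union of children's cut sets → 3 cut set(s).
Minimal cut sets: {Lower modem is down, North antenna drive malfunctions, South ACU trips, Tracking receiver malfunctions, Upconverter faulted}; {Feed degraded, Lower modem is down, North antenna drive malfunctions, South ACU trips, Tracking receiver malfunctions}; {A LO source degraded, Emergency HPA failed, Feed 2 offline, Primary encoder lost, Right waveguide switch lost, Upconverter 2 faulted, Upper ACU 2 lost}.

3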